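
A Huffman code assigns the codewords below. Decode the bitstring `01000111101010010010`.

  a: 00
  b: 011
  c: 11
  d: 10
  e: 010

eaccedee

Read left to right; each codeword is recognised as soon as it completes (prefix code):
  010→e | 00→a | 11→c | 11→c | 010→e | 10→d | 010→e | 010→e
Decoded message: eaccedee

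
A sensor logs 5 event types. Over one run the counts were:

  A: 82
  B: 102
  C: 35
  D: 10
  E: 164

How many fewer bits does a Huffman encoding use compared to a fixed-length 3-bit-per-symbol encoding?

385

Fixed-length: 3 bits × 393 symbols = 1179 bits.
Huffman merges:
D(10) + C(35) → 45
45 + A(82) → 127
B(102) + 127 → 229
E(164) + 229 → 393
Huffman total = 45 + 127 + 229 + 393 = 794 bits.
Saving = 1179 − 794 = 385 bits.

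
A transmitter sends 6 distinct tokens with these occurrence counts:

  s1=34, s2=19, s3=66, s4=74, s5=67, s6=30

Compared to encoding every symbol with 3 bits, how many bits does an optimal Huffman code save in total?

158

Fixed-length: 3 bits × 290 symbols = 870 bits.
Huffman merges:
merge s2(19) and s6(30): 49
merge s1(34) and 49: 83
merge s3(66) and s5(67): 133
merge s4(74) and 83: 157
merge 133 and 157: 290
Huffman total = 49 + 83 + 133 + 157 + 290 = 712 bits.
Saving = 870 − 712 = 158 bits.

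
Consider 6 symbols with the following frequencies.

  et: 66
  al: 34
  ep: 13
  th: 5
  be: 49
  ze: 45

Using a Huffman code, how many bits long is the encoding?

494

Merge the two smallest weights repeatedly:
th(5) + ep(13) → 18
18 + al(34) → 52
ze(45) + be(49) → 94
52 + et(66) → 118
94 + 118 → 212
Total encoded bits = sum of merged weights = 18 + 52 + 94 + 118 + 212 = 494.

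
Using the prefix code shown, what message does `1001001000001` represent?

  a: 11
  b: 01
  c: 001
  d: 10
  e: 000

Read left to right; each codeword is recognised as soon as it completes (prefix code):
  10→d | 01→b | 001→c | 000→e | 001→c
Decoded message: dbcec

dbcec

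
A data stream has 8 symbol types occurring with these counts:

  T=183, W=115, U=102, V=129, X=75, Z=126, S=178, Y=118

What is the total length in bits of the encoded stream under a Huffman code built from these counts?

3072

Merge the two smallest weights repeatedly:
merge X(75) and U(102): 177
merge W(115) and Y(118): 233
merge Z(126) and V(129): 255
merge 177 and S(178): 355
merge T(183) and 233: 416
merge 255 and 355: 610
merge 416 and 610: 1026
Each symbol's bit-cost is frequency × depth; summing gives 3072 bits (equivalently 177 + 233 + 255 + 355 + 416 + 610 + 1026).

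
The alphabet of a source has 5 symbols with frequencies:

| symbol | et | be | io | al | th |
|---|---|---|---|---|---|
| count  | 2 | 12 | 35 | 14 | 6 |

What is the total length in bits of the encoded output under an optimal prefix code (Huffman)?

Greedily combine the two least-frequent nodes:
merge et(2) and th(6): 8
merge 8 and be(12): 20
merge al(14) and 20: 34
merge 34 and io(35): 69
The encoded length is the sum of every internal node's weight: 8 + 20 + 34 + 69 = 131 bits.

131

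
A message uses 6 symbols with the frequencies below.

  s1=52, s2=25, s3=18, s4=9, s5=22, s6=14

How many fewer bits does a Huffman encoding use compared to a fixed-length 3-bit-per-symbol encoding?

Fixed-length: 3 bits × 140 symbols = 420 bits.
Huffman merges:
combine s4(9), s6(14) → 23
combine s3(18), s5(22) → 40
combine 23, s2(25) → 48
combine 40, 48 → 88
combine s1(52), 88 → 140
Huffman total = 23 + 40 + 48 + 88 + 140 = 339 bits.
Saving = 420 − 339 = 81 bits.

81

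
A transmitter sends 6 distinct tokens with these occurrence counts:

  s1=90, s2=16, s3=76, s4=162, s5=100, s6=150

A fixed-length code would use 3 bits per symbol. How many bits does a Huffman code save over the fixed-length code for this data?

Fixed-length: 3 bits × 594 symbols = 1782 bits.
Huffman merges:
s2(16) + s3(76) → 92
s1(90) + 92 → 182
s5(100) + s6(150) → 250
s4(162) + 182 → 344
250 + 344 → 594
Huffman total = 92 + 182 + 250 + 344 + 594 = 1462 bits.
Saving = 1782 − 1462 = 320 bits.

320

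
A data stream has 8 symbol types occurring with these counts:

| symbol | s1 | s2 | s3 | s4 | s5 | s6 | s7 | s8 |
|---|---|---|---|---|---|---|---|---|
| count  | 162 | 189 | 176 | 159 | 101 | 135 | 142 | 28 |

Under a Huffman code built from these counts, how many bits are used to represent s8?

4

Huffman merges, smallest pair first:
merge s8(28) and s5(101): 129
merge 129 and s6(135): 264
merge s7(142) and s4(159): 301
merge s1(162) and s3(176): 338
merge s2(189) and 264: 453
merge 301 and 338: 639
merge 453 and 639: 1092
The subtree containing s8 is merged 4 times, so code length = 4.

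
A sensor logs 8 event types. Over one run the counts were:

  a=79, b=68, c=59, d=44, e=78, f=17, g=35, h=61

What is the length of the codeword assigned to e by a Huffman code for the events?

3

Huffman merges, smallest pair first:
combine f(17), g(35) → 52
combine d(44), 52 → 96
combine c(59), h(61) → 120
combine b(68), e(78) → 146
combine a(79), 96 → 175
combine 120, 146 → 266
combine 175, 266 → 441
e sits 3 levels below the root, so its codeword is 3 bits.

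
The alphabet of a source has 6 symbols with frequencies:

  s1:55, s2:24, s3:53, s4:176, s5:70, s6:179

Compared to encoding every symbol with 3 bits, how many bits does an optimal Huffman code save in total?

355

Fixed-length: 3 bits × 557 symbols = 1671 bits.
Huffman merges:
s2(24) + s3(53) → 77
s1(55) + s5(70) → 125
77 + 125 → 202
s4(176) + s6(179) → 355
202 + 355 → 557
Huffman total = 77 + 125 + 202 + 355 + 557 = 1316 bits.
Saving = 1671 − 1316 = 355 bits.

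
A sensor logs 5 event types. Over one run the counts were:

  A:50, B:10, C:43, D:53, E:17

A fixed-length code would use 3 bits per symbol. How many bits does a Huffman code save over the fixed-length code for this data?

Fixed-length: 3 bits × 173 symbols = 519 bits.
Huffman merges:
merge B(10) and E(17): 27
merge 27 and C(43): 70
merge A(50) and D(53): 103
merge 70 and 103: 173
Huffman total = 27 + 70 + 103 + 173 = 373 bits.
Saving = 519 − 373 = 146 bits.

146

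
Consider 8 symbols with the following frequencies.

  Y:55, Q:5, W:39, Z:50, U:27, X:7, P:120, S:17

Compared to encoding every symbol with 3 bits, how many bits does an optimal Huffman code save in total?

143

Fixed-length: 3 bits × 320 symbols = 960 bits.
Huffman merges:
combine Q(5), X(7) → 12
combine 12, S(17) → 29
combine U(27), 29 → 56
combine W(39), Z(50) → 89
combine Y(55), 56 → 111
combine 89, 111 → 200
combine P(120), 200 → 320
Huffman total = 12 + 29 + 56 + 89 + 111 + 200 + 320 = 817 bits.
Saving = 960 − 817 = 143 bits.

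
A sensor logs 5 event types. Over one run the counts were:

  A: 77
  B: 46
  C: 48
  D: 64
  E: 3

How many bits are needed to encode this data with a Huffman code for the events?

525

Greedily combine the two least-frequent nodes:
merge E(3) and B(46): 49
merge C(48) and 49: 97
merge D(64) and A(77): 141
merge 97 and 141: 238
Each symbol's bit-cost is frequency × depth; summing gives 525 bits (equivalently 49 + 97 + 141 + 238).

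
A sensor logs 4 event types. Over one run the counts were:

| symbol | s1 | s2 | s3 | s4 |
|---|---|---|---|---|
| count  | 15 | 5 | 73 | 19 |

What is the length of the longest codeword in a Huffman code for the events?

Merge the two lowest-weight nodes at each step:
merge s2(5) and s1(15): 20
merge s4(19) and 20: 39
merge 39 and s3(73): 112
Maximum depth reached is 3.

3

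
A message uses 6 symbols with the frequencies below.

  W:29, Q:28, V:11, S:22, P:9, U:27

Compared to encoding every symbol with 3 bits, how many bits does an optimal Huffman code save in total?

64

Fixed-length: 3 bits × 126 symbols = 378 bits.
Huffman merges:
combine P(9), V(11) → 20
combine 20, S(22) → 42
combine U(27), Q(28) → 55
combine W(29), 42 → 71
combine 55, 71 → 126
Huffman total = 20 + 42 + 55 + 71 + 126 = 314 bits.
Saving = 378 − 314 = 64 bits.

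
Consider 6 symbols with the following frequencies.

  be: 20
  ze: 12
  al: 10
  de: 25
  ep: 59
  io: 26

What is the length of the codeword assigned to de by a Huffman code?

Huffman merges, smallest pair first:
al(10) + ze(12) → 22
be(20) + 22 → 42
de(25) + io(26) → 51
42 + 51 → 93
ep(59) + 93 → 152
de's leaf is at depth 3, giving a 3-bit codeword.

3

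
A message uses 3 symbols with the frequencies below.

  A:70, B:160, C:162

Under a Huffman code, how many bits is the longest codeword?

Merge the two lowest-weight nodes at each step:
A(70) + B(160) → 230
C(162) + 230 → 392
The first pair merged (A, B) ends up deepest, at depth 2.

2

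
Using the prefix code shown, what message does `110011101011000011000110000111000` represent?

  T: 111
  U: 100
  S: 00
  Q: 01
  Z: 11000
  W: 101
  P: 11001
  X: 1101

Read left to right; each codeword is recognised as soon as it completes (prefix code):
  11001→P | 1101→X | 01→Q | 100→U | 00→S | 11000→Z | 11000→Z | 01→Q | 11000→Z
Decoded message: PXQUSZZQZ

PXQUSZZQZ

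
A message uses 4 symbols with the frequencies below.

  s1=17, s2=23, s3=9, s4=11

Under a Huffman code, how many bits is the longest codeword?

Merge the two lowest-weight nodes at each step:
s3(9) + s4(11) → 20
s1(17) + 20 → 37
s2(23) + 37 → 60
Maximum depth reached is 3.

3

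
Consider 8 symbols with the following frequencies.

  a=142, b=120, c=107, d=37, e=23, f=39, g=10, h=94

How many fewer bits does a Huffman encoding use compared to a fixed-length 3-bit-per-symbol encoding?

Fixed-length: 3 bits × 572 symbols = 1716 bits.
Huffman merges:
g(10) + e(23) → 33
33 + d(37) → 70
f(39) + 70 → 109
h(94) + c(107) → 201
109 + b(120) → 229
a(142) + 201 → 343
229 + 343 → 572
Huffman total = 33 + 70 + 109 + 201 + 229 + 343 + 572 = 1557 bits.
Saving = 1716 − 1557 = 159 bits.

159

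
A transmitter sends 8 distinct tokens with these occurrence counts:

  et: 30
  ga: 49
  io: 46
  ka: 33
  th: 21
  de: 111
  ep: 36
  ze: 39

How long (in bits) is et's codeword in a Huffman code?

4

Repeatedly merge the two smallest:
merge th(21) and et(30): 51
merge ka(33) and ep(36): 69
merge ze(39) and io(46): 85
merge ga(49) and 51: 100
merge 69 and 85: 154
merge 100 and de(111): 211
merge 154 and 211: 365
et sits 4 levels below the root, so its codeword is 4 bits.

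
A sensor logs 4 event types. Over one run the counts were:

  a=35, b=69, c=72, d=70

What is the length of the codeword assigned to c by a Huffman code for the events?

2

Build the tree from the bottom:
merge a(35) and b(69): 104
merge d(70) and c(72): 142
merge 104 and 142: 246
c's leaf is at depth 2, giving a 2-bit codeword.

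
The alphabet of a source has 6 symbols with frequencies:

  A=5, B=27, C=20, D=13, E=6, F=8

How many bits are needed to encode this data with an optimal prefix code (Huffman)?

Greedily combine the two least-frequent nodes:
combine A(5), E(6) → 11
combine F(8), 11 → 19
combine D(13), 19 → 32
combine C(20), B(27) → 47
combine 32, 47 → 79
Total encoded bits = sum of merged weights = 11 + 19 + 32 + 47 + 79 = 188.

188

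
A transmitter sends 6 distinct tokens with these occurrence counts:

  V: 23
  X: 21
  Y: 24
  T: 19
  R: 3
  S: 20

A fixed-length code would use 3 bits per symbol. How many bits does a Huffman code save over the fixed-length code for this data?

Fixed-length: 3 bits × 110 symbols = 330 bits.
Huffman merges:
R(3) + T(19) → 22
S(20) + X(21) → 41
22 + V(23) → 45
Y(24) + 41 → 65
45 + 65 → 110
Huffman total = 22 + 41 + 45 + 65 + 110 = 283 bits.
Saving = 330 − 283 = 47 bits.

47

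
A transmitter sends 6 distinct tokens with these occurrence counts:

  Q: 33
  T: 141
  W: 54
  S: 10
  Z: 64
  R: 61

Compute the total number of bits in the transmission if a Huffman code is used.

850

Greedily combine the two least-frequent nodes:
S(10) + Q(33) → 43
43 + W(54) → 97
R(61) + Z(64) → 125
97 + 125 → 222
T(141) + 222 → 363
The encoded length is the sum of every internal node's weight: 43 + 97 + 125 + 222 + 363 = 850 bits.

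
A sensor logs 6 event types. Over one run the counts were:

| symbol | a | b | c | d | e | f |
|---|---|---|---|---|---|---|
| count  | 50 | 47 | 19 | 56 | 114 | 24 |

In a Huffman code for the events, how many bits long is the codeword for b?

3

Repeatedly merge the two smallest:
c(19) + f(24) → 43
43 + b(47) → 90
a(50) + d(56) → 106
90 + 106 → 196
e(114) + 196 → 310
The subtree containing b is merged 3 times, so code length = 3.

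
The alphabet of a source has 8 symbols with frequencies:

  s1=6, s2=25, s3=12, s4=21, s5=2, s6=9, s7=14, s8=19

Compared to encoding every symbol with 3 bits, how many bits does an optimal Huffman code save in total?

Fixed-length: 3 bits × 108 symbols = 324 bits.
Huffman merges:
s5(2) + s1(6) → 8
8 + s6(9) → 17
s3(12) + s7(14) → 26
17 + s8(19) → 36
s4(21) + s2(25) → 46
26 + 36 → 62
46 + 62 → 108
Huffman total = 8 + 17 + 26 + 36 + 46 + 62 + 108 = 303 bits.
Saving = 324 − 303 = 21 bits.

21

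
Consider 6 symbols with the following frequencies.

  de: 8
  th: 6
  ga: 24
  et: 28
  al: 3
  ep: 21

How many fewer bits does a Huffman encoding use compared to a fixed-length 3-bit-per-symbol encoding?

Fixed-length: 3 bits × 90 symbols = 270 bits.
Huffman merges:
al(3) + th(6) → 9
de(8) + 9 → 17
17 + ep(21) → 38
ga(24) + et(28) → 52
38 + 52 → 90
Huffman total = 9 + 17 + 38 + 52 + 90 = 206 bits.
Saving = 270 − 206 = 64 bits.

64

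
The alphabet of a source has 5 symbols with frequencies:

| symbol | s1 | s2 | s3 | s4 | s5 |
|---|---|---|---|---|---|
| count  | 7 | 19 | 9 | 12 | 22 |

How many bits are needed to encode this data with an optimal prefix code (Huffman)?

154

Greedily combine the two least-frequent nodes:
merge s1(7) and s3(9): 16
merge s4(12) and 16: 28
merge s2(19) and s5(22): 41
merge 28 and 41: 69
Each symbol's bit-cost is frequency × depth; summing gives 154 bits (equivalently 16 + 28 + 41 + 69).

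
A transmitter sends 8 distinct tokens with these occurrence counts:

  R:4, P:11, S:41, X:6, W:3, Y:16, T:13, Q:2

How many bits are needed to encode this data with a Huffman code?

235

Greedily combine the two least-frequent nodes:
Q(2) + W(3) → 5
R(4) + 5 → 9
X(6) + 9 → 15
P(11) + T(13) → 24
15 + Y(16) → 31
24 + 31 → 55
S(41) + 55 → 96
The encoded length is the sum of every internal node's weight: 5 + 9 + 15 + 24 + 31 + 55 + 96 = 235 bits.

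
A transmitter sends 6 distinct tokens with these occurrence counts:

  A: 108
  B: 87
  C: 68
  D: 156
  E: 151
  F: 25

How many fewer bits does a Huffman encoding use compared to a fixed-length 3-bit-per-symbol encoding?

Fixed-length: 3 bits × 595 symbols = 1785 bits.
Huffman merges:
combine F(25), C(68) → 93
combine B(87), 93 → 180
combine A(108), E(151) → 259
combine D(156), 180 → 336
combine 259, 336 → 595
Huffman total = 93 + 180 + 259 + 336 + 595 = 1463 bits.
Saving = 1785 − 1463 = 322 bits.

322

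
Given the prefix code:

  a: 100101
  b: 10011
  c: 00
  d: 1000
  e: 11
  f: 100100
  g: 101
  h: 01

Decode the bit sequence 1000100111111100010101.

Read left to right; each codeword is recognised as soon as it completes (prefix code):
  1000→d | 10011→b | 11→e | 11→e | 1000→d | 101→g | 01→h
Decoded message: dbeedgh

dbeedgh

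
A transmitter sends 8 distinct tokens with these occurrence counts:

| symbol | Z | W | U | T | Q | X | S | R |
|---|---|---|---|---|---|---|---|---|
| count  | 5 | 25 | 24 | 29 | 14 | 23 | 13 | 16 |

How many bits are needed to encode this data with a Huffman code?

Build the Huffman tree bottom-up:
Z(5) + S(13) → 18
Q(14) + R(16) → 30
18 + X(23) → 41
U(24) + W(25) → 49
T(29) + 30 → 59
41 + 49 → 90
59 + 90 → 149
The encoded length is the sum of every internal node's weight: 18 + 30 + 41 + 49 + 59 + 90 + 149 = 436 bits.

436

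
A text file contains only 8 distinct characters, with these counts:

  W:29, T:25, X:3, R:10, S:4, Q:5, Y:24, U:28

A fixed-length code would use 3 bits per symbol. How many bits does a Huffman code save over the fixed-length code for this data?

41

Fixed-length: 3 bits × 128 symbols = 384 bits.
Huffman merges:
merge X(3) and S(4): 7
merge Q(5) and 7: 12
merge R(10) and 12: 22
merge 22 and Y(24): 46
merge T(25) and U(28): 53
merge W(29) and 46: 75
merge 53 and 75: 128
Huffman total = 7 + 12 + 22 + 46 + 53 + 75 + 128 = 343 bits.
Saving = 384 − 343 = 41 bits.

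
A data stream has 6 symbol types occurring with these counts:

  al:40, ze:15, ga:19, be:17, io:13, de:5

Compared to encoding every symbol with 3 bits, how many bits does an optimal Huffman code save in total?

62

Fixed-length: 3 bits × 109 symbols = 327 bits.
Huffman merges:
merge de(5) and io(13): 18
merge ze(15) and be(17): 32
merge 18 and ga(19): 37
merge 32 and 37: 69
merge al(40) and 69: 109
Huffman total = 18 + 32 + 37 + 69 + 109 = 265 bits.
Saving = 327 − 265 = 62 bits.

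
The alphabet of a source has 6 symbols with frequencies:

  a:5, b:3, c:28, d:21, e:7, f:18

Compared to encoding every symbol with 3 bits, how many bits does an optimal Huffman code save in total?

Fixed-length: 3 bits × 82 symbols = 246 bits.
Huffman merges:
merge b(3) and a(5): 8
merge e(7) and 8: 15
merge 15 and f(18): 33
merge d(21) and c(28): 49
merge 33 and 49: 82
Huffman total = 8 + 15 + 33 + 49 + 82 = 187 bits.
Saving = 246 − 187 = 59 bits.

59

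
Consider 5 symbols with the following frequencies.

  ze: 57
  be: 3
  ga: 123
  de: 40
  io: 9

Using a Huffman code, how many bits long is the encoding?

405

Greedily combine the two least-frequent nodes:
merge be(3) and io(9): 12
merge 12 and de(40): 52
merge 52 and ze(57): 109
merge 109 and ga(123): 232
The encoded length is the sum of every internal node's weight: 12 + 52 + 109 + 232 = 405 bits.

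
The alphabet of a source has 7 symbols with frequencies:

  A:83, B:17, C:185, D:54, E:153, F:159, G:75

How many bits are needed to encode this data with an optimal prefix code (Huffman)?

1898

Greedily combine the two least-frequent nodes:
merge B(17) and D(54): 71
merge 71 and G(75): 146
merge A(83) and 146: 229
merge E(153) and F(159): 312
merge C(185) and 229: 414
merge 312 and 414: 726
The encoded length is the sum of every internal node's weight: 71 + 146 + 229 + 312 + 414 + 726 = 1898 bits.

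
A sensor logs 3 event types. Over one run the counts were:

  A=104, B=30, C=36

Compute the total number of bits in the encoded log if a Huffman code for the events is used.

236

Build the Huffman tree bottom-up:
combine B(30), C(36) → 66
combine 66, A(104) → 170
Each symbol's bit-cost is frequency × depth; summing gives 236 bits (equivalently 66 + 170).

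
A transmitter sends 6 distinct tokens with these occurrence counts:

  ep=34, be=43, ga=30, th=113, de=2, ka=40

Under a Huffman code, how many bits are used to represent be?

Repeatedly merge the two smallest:
merge de(2) and ga(30): 32
merge 32 and ep(34): 66
merge ka(40) and be(43): 83
merge 66 and 83: 149
merge th(113) and 149: 262
be sits 3 levels below the root, so its codeword is 3 bits.

3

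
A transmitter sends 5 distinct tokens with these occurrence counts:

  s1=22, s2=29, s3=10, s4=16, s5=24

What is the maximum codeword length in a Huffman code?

Merge the two lowest-weight nodes at each step:
merge s3(10) and s4(16): 26
merge s1(22) and s5(24): 46
merge 26 and s2(29): 55
merge 46 and 55: 101
The first pair merged (s3, s4) ends up deepest, at depth 3.

3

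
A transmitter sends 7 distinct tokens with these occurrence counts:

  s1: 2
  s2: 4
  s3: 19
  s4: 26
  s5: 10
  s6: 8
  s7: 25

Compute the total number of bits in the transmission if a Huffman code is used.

232

Merge the two smallest weights repeatedly:
merge s1(2) and s2(4): 6
merge 6 and s6(8): 14
merge s5(10) and 14: 24
merge s3(19) and 24: 43
merge s7(25) and s4(26): 51
merge 43 and 51: 94
The encoded length is the sum of every internal node's weight: 6 + 14 + 24 + 43 + 51 + 94 = 232 bits.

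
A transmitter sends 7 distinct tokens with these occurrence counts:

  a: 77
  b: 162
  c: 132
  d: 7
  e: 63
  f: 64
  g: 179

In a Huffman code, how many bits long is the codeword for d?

Repeatedly merge the two smallest:
combine d(7), e(63) → 70
combine f(64), 70 → 134
combine a(77), c(132) → 209
combine 134, b(162) → 296
combine g(179), 209 → 388
combine 296, 388 → 684
d's leaf is at depth 4, giving a 4-bit codeword.

4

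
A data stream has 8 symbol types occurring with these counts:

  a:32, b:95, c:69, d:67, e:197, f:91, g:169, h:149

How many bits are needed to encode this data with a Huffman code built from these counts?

2500

Greedily combine the two least-frequent nodes:
a(32) + d(67) → 99
c(69) + f(91) → 160
b(95) + 99 → 194
h(149) + 160 → 309
g(169) + 194 → 363
e(197) + 309 → 506
363 + 506 → 869
Each symbol's bit-cost is frequency × depth; summing gives 2500 bits (equivalently 99 + 160 + 194 + 309 + 363 + 506 + 869).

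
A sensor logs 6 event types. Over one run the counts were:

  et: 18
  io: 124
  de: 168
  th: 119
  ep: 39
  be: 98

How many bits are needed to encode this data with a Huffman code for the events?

1344

Build the Huffman tree bottom-up:
merge et(18) and ep(39): 57
merge 57 and be(98): 155
merge th(119) and io(124): 243
merge 155 and de(168): 323
merge 243 and 323: 566
Each symbol's bit-cost is frequency × depth; summing gives 1344 bits (equivalently 57 + 155 + 243 + 323 + 566).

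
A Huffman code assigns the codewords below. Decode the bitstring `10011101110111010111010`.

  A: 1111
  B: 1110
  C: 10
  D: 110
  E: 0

CEBBBCBC

Read left to right; each codeword is recognised as soon as it completes (prefix code):
  10→C | 0→E | 1110→B | 1110→B | 1110→B | 10→C | 1110→B | 10→C
Decoded message: CEBBBCBC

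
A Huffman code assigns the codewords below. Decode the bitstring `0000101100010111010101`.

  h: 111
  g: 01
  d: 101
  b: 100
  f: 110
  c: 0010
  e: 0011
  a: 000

aggbggfdg

Read left to right; each codeword is recognised as soon as it completes (prefix code):
  000→a | 01→g | 01→g | 100→b | 01→g | 01→g | 110→f | 101→d | 01→g
Decoded message: aggbggfdg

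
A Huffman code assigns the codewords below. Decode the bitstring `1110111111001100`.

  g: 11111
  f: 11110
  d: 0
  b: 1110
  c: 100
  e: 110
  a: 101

Read left to right; each codeword is recognised as soon as it completes (prefix code):
  1110→b | 11111→g | 100→c | 110→e | 0→d
Decoded message: bgced

bgced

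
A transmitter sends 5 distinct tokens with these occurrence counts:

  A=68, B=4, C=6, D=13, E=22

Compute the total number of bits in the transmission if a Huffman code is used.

191

Greedily combine the two least-frequent nodes:
B(4) + C(6) → 10
10 + D(13) → 23
E(22) + 23 → 45
45 + A(68) → 113
Total encoded bits = sum of merged weights = 10 + 23 + 45 + 113 = 191.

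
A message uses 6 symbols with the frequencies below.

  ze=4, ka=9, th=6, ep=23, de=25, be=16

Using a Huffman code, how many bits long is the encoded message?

195

Merge the two smallest weights repeatedly:
ze(4) + th(6) → 10
ka(9) + 10 → 19
be(16) + 19 → 35
ep(23) + de(25) → 48
35 + 48 → 83
Total encoded bits = sum of merged weights = 10 + 19 + 35 + 48 + 83 = 195.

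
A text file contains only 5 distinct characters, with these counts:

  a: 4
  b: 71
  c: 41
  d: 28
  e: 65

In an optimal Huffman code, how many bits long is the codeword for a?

3

Huffman merges, smallest pair first:
combine a(4), d(28) → 32
combine 32, c(41) → 73
combine e(65), b(71) → 136
combine 73, 136 → 209
a's leaf is at depth 3, giving a 3-bit codeword.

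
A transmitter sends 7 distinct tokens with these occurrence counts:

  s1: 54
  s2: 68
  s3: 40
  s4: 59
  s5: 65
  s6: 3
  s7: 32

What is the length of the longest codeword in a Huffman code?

4

Merge the two lowest-weight nodes at each step:
merge s6(3) and s7(32): 35
merge 35 and s3(40): 75
merge s1(54) and s4(59): 113
merge s5(65) and s2(68): 133
merge 75 and 113: 188
merge 133 and 188: 321
Maximum depth reached is 4.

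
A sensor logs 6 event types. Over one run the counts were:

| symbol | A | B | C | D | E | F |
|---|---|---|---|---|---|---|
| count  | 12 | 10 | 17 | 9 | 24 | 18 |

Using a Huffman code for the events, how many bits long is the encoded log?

228

Build the Huffman tree bottom-up:
merge D(9) and B(10): 19
merge A(12) and C(17): 29
merge F(18) and 19: 37
merge E(24) and 29: 53
merge 37 and 53: 90
The encoded length is the sum of every internal node's weight: 19 + 29 + 37 + 53 + 90 = 228 bits.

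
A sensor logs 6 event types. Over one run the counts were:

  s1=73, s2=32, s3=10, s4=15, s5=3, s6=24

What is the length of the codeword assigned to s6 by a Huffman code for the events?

3

Repeatedly merge the two smallest:
merge s5(3) and s3(10): 13
merge 13 and s4(15): 28
merge s6(24) and 28: 52
merge s2(32) and 52: 84
merge s1(73) and 84: 157
The subtree containing s6 is merged 3 times, so code length = 3.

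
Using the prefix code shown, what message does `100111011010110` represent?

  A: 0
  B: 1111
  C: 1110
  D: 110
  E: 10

EACDED

Read left to right; each codeword is recognised as soon as it completes (prefix code):
  10→E | 0→A | 1110→C | 110→D | 10→E | 110→D
Decoded message: EACDED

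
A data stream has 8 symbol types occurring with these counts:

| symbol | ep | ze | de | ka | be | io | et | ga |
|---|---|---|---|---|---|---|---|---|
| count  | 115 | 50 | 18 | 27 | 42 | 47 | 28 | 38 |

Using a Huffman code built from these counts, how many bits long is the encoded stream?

1025

Build the Huffman tree bottom-up:
combine de(18), ka(27) → 45
combine et(28), ga(38) → 66
combine be(42), 45 → 87
combine io(47), ze(50) → 97
combine 66, 87 → 153
combine 97, ep(115) → 212
combine 153, 212 → 365
Total encoded bits = sum of merged weights = 45 + 66 + 87 + 97 + 153 + 212 + 365 = 1025.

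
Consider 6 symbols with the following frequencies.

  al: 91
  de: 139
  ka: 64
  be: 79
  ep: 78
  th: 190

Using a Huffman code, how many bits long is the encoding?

Merge the two smallest weights repeatedly:
combine ka(64), ep(78) → 142
combine be(79), al(91) → 170
combine de(139), 142 → 281
combine 170, th(190) → 360
combine 281, 360 → 641
Total encoded bits = sum of merged weights = 142 + 170 + 281 + 360 + 641 = 1594.

1594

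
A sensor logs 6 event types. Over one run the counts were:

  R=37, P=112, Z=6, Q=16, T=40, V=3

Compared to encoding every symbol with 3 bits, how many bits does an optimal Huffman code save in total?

Fixed-length: 3 bits × 214 symbols = 642 bits.
Huffman merges:
combine V(3), Z(6) → 9
combine 9, Q(16) → 25
combine 25, R(37) → 62
combine T(40), 62 → 102
combine 102, P(112) → 214
Huffman total = 9 + 25 + 62 + 102 + 214 = 412 bits.
Saving = 642 − 412 = 230 bits.

230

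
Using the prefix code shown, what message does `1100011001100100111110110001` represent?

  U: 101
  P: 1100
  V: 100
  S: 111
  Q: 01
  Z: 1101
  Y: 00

Read left to right; each codeword is recognised as soon as it completes (prefix code):
  1100→P | 01→Q | 100→V | 1100→P | 100→V | 111→S | 1101→Z | 100→V | 01→Q
Decoded message: PQVPVSZVQ

PQVPVSZVQ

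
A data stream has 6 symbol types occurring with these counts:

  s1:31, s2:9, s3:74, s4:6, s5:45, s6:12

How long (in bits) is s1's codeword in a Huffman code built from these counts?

3

Huffman merges, smallest pair first:
combine s4(6), s2(9) → 15
combine s6(12), 15 → 27
combine 27, s1(31) → 58
combine s5(45), 58 → 103
combine s3(74), 103 → 177
s1 sits 3 levels below the root, so its codeword is 3 bits.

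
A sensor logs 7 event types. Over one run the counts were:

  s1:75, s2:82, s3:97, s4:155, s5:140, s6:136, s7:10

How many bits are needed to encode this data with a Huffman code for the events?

1875

Greedily combine the two least-frequent nodes:
s7(10) + s1(75) → 85
s2(82) + 85 → 167
s3(97) + s6(136) → 233
s5(140) + s4(155) → 295
167 + 233 → 400
295 + 400 → 695
Total encoded bits = sum of merged weights = 85 + 167 + 233 + 295 + 400 + 695 = 1875.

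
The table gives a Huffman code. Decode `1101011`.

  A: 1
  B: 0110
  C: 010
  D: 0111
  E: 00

AACAA

Read left to right; each codeword is recognised as soon as it completes (prefix code):
  1→A | 1→A | 010→C | 1→A | 1→A
Decoded message: AACAA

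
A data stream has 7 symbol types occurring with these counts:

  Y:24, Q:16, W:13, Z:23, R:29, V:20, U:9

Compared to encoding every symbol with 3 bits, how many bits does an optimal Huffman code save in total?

Fixed-length: 3 bits × 134 symbols = 402 bits.
Huffman merges:
combine U(9), W(13) → 22
combine Q(16), V(20) → 36
combine 22, Z(23) → 45
combine Y(24), R(29) → 53
combine 36, 45 → 81
combine 53, 81 → 134
Huffman total = 22 + 36 + 45 + 53 + 81 + 134 = 371 bits.
Saving = 402 − 371 = 31 bits.

31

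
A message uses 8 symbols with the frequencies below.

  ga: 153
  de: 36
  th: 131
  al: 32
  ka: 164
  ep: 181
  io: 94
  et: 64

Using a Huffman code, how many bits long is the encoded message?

Merge the two smallest weights repeatedly:
al(32) + de(36) → 68
et(64) + 68 → 132
io(94) + th(131) → 225
132 + ga(153) → 285
ka(164) + ep(181) → 345
225 + 285 → 510
345 + 510 → 855
Total encoded bits = sum of merged weights = 68 + 132 + 225 + 285 + 345 + 510 + 855 = 2420.

2420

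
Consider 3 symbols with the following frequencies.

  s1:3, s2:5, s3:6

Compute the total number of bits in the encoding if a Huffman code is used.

22

Build the Huffman tree bottom-up:
s1(3) + s2(5) → 8
s3(6) + 8 → 14
The encoded length is the sum of every internal node's weight: 8 + 14 = 22 bits.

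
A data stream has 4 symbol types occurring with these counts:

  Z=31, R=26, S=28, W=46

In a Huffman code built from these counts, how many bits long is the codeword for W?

2

Repeatedly merge the two smallest:
R(26) + S(28) → 54
Z(31) + W(46) → 77
54 + 77 → 131
W's leaf is at depth 2, giving a 2-bit codeword.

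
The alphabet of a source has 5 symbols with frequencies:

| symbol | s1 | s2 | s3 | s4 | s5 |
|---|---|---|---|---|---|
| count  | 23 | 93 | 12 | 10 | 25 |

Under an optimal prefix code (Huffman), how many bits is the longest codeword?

4

Merge the two lowest-weight nodes at each step:
s4(10) + s3(12) → 22
22 + s1(23) → 45
s5(25) + 45 → 70
70 + s2(93) → 163
The first pair merged (s4, s3) ends up deepest, at depth 4.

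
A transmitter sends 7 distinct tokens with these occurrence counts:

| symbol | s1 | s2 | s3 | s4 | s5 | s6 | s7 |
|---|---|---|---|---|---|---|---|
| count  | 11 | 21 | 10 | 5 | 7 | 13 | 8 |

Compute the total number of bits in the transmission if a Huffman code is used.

203

Greedily combine the two least-frequent nodes:
combine s4(5), s5(7) → 12
combine s7(8), s3(10) → 18
combine s1(11), 12 → 23
combine s6(13), 18 → 31
combine s2(21), 23 → 44
combine 31, 44 → 75
Each symbol's bit-cost is frequency × depth; summing gives 203 bits (equivalently 12 + 18 + 23 + 31 + 44 + 75).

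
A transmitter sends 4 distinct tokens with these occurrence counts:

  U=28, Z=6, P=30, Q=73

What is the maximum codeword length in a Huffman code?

Merge the two lowest-weight nodes at each step:
merge Z(6) and U(28): 34
merge P(30) and 34: 64
merge 64 and Q(73): 137
The first pair merged (Z, U) ends up deepest, at depth 3.

3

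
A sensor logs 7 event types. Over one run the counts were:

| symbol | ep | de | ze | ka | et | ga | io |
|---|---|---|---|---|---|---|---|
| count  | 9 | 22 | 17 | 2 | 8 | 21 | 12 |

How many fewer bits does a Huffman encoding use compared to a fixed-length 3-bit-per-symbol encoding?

33

Fixed-length: 3 bits × 91 symbols = 273 bits.
Huffman merges:
ka(2) + et(8) → 10
ep(9) + 10 → 19
io(12) + ze(17) → 29
19 + ga(21) → 40
de(22) + 29 → 51
40 + 51 → 91
Huffman total = 10 + 19 + 29 + 40 + 51 + 91 = 240 bits.
Saving = 273 − 240 = 33 bits.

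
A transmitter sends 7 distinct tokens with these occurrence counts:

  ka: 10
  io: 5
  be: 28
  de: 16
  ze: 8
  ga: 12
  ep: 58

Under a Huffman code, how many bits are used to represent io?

Huffman merges, smallest pair first:
combine io(5), ze(8) → 13
combine ka(10), ga(12) → 22
combine 13, de(16) → 29
combine 22, be(28) → 50
combine 29, 50 → 79
combine ep(58), 79 → 137
The subtree containing io is merged 4 times, so code length = 4.

4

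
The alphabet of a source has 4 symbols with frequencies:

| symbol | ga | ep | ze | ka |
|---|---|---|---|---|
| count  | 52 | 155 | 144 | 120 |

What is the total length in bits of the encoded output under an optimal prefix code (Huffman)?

Build the Huffman tree bottom-up:
combine ga(52), ka(120) → 172
combine ze(144), ep(155) → 299
combine 172, 299 → 471
Total encoded bits = sum of merged weights = 172 + 299 + 471 = 942.

942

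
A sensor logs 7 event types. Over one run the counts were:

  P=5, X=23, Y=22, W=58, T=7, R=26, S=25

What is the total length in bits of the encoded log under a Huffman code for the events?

426

Merge the two smallest weights repeatedly:
combine P(5), T(7) → 12
combine 12, Y(22) → 34
combine X(23), S(25) → 48
combine R(26), 34 → 60
combine 48, W(58) → 106
combine 60, 106 → 166
Each symbol's bit-cost is frequency × depth; summing gives 426 bits (equivalently 12 + 34 + 48 + 60 + 106 + 166).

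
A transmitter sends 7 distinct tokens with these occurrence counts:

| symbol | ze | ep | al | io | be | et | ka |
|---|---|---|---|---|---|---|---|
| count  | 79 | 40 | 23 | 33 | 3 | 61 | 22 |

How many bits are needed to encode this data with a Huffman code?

668

Greedily combine the two least-frequent nodes:
be(3) + ka(22) → 25
al(23) + 25 → 48
io(33) + ep(40) → 73
48 + et(61) → 109
73 + ze(79) → 152
109 + 152 → 261
The encoded length is the sum of every internal node's weight: 25 + 48 + 73 + 109 + 152 + 261 = 668 bits.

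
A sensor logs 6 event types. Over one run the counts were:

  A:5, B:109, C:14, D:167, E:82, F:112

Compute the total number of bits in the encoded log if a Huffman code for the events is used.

Merge the two smallest weights repeatedly:
merge A(5) and C(14): 19
merge 19 and E(82): 101
merge 101 and B(109): 210
merge F(112) and D(167): 279
merge 210 and 279: 489
Each symbol's bit-cost is frequency × depth; summing gives 1098 bits (equivalently 19 + 101 + 210 + 279 + 489).

1098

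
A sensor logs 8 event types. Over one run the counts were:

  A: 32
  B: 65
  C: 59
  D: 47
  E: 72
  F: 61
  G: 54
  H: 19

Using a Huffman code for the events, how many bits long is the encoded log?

Merge the two smallest weights repeatedly:
H(19) + A(32) → 51
D(47) + 51 → 98
G(54) + C(59) → 113
F(61) + B(65) → 126
E(72) + 98 → 170
113 + 126 → 239
170 + 239 → 409
The encoded length is the sum of every internal node's weight: 51 + 98 + 113 + 126 + 170 + 239 + 409 = 1206 bits.

1206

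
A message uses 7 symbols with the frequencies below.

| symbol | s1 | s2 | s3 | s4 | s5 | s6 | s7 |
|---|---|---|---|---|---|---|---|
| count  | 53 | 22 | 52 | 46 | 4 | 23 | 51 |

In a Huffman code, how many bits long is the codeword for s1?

Repeatedly merge the two smallest:
merge s5(4) and s2(22): 26
merge s6(23) and 26: 49
merge s4(46) and 49: 95
merge s7(51) and s3(52): 103
merge s1(53) and 95: 148
merge 103 and 148: 251
s1 sits 2 levels below the root, so its codeword is 2 bits.

2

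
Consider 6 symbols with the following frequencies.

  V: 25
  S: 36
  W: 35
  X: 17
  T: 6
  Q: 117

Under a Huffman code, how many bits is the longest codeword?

Merge the two lowest-weight nodes at each step:
merge T(6) and X(17): 23
merge 23 and V(25): 48
merge W(35) and S(36): 71
merge 48 and 71: 119
merge Q(117) and 119: 236
Maximum depth reached is 4.

4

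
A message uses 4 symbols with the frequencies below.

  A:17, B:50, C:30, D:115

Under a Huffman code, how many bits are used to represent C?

3

Huffman merges, smallest pair first:
combine A(17), C(30) → 47
combine 47, B(50) → 97
combine 97, D(115) → 212
C's leaf is at depth 3, giving a 3-bit codeword.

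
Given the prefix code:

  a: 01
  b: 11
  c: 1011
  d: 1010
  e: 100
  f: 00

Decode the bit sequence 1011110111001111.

Read left to right; each codeword is recognised as soon as it completes (prefix code):
  1011→c | 11→b | 01→a | 11→b | 00→f | 11→b | 11→b
Decoded message: cbabfbb

cbabfbb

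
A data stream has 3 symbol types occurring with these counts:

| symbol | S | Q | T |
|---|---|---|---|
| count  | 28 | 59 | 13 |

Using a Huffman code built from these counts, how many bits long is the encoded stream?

Merge the two smallest weights repeatedly:
combine T(13), S(28) → 41
combine 41, Q(59) → 100
The encoded length is the sum of every internal node's weight: 41 + 100 = 141 bits.

141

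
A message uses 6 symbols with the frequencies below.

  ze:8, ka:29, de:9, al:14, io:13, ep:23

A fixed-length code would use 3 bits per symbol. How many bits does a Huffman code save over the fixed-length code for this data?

Fixed-length: 3 bits × 96 symbols = 288 bits.
Huffman merges:
merge ze(8) and de(9): 17
merge io(13) and al(14): 27
merge 17 and ep(23): 40
merge 27 and ka(29): 56
merge 40 and 56: 96
Huffman total = 17 + 27 + 40 + 56 + 96 = 236 bits.
Saving = 288 − 236 = 52 bits.

52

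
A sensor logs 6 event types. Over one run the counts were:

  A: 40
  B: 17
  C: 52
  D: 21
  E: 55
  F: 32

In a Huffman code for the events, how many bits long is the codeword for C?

Repeatedly merge the two smallest:
B(17) + D(21) → 38
F(32) + 38 → 70
A(40) + C(52) → 92
E(55) + 70 → 125
92 + 125 → 217
C's leaf is at depth 2, giving a 2-bit codeword.

2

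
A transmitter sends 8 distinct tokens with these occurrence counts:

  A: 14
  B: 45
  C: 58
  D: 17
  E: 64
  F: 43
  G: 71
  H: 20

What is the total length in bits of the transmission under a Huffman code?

943

Greedily combine the two least-frequent nodes:
combine A(14), D(17) → 31
combine H(20), 31 → 51
combine F(43), B(45) → 88
combine 51, C(58) → 109
combine E(64), G(71) → 135
combine 88, 109 → 197
combine 135, 197 → 332
The encoded length is the sum of every internal node's weight: 31 + 51 + 88 + 109 + 135 + 197 + 332 = 943 bits.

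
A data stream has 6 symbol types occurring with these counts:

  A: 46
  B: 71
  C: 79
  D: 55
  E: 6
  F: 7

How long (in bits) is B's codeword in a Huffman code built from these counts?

2

Huffman merges, smallest pair first:
E(6) + F(7) → 13
13 + A(46) → 59
D(55) + 59 → 114
B(71) + C(79) → 150
114 + 150 → 264
B's leaf is at depth 2, giving a 2-bit codeword.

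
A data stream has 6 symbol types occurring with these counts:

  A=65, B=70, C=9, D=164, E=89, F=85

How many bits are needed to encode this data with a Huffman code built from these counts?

1182

Greedily combine the two least-frequent nodes:
C(9) + A(65) → 74
B(70) + 74 → 144
F(85) + E(89) → 174
144 + D(164) → 308
174 + 308 → 482
Each symbol's bit-cost is frequency × depth; summing gives 1182 bits (equivalently 74 + 144 + 174 + 308 + 482).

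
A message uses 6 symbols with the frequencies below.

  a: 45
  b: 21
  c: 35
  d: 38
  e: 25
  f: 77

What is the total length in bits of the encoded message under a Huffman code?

601

Merge the two smallest weights repeatedly:
merge b(21) and e(25): 46
merge c(35) and d(38): 73
merge a(45) and 46: 91
merge 73 and f(77): 150
merge 91 and 150: 241
Total encoded bits = sum of merged weights = 46 + 73 + 91 + 150 + 241 = 601.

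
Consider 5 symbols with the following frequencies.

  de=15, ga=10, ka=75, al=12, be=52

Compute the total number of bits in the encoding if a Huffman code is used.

312

Build the Huffman tree bottom-up:
merge ga(10) and al(12): 22
merge de(15) and 22: 37
merge 37 and be(52): 89
merge ka(75) and 89: 164
Total encoded bits = sum of merged weights = 22 + 37 + 89 + 164 = 312.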